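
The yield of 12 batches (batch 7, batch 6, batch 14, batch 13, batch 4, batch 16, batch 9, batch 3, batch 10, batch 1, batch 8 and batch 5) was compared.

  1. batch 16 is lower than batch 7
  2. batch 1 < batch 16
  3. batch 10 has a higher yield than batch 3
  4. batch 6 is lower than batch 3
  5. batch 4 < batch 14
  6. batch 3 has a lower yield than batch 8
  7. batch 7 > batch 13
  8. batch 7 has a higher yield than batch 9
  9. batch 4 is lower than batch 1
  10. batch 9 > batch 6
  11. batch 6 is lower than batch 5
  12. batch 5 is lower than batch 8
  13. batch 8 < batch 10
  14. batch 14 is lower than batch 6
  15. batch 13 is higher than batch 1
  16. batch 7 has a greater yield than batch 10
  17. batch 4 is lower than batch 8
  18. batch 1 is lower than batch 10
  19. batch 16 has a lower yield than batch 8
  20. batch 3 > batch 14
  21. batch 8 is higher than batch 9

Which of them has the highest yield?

Chaining downward from batch 7: directly below it, batch 9, batch 13, batch 16, batch 10; then batch 6, batch 1, batch 3, batch 8; then batch 4, batch 14, batch 5.
That covers every other element, and nothing is given above batch 7, so batch 7 is the highest yield.

batch 7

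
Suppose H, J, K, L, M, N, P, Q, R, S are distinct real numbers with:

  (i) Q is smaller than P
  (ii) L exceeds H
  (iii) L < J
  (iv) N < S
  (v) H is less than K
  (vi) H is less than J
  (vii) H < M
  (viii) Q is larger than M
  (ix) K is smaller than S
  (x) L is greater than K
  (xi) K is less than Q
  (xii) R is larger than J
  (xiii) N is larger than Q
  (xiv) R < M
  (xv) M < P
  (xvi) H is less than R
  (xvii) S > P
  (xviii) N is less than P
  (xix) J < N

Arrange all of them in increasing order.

H < K < L < J < R < M < Q < N < P < S

Each adjacent pair is fixed by a given relation: H < K; K < L; L < J; J < R; R < M; M < Q; Q < N; N < P; P < S. Chaining them end to end gives the full order.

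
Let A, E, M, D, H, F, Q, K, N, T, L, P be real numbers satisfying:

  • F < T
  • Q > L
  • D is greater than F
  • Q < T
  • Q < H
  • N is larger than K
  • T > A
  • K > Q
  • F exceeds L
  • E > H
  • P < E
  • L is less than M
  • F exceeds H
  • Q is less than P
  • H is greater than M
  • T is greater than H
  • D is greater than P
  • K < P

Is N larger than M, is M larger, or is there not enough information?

undetermined

Following every chain through M: above M we get H, F, D, E, T; below M we get L.
N is not reached, and no chain runs the other way from N to M.
So the given relations leave the order of M and N undetermined.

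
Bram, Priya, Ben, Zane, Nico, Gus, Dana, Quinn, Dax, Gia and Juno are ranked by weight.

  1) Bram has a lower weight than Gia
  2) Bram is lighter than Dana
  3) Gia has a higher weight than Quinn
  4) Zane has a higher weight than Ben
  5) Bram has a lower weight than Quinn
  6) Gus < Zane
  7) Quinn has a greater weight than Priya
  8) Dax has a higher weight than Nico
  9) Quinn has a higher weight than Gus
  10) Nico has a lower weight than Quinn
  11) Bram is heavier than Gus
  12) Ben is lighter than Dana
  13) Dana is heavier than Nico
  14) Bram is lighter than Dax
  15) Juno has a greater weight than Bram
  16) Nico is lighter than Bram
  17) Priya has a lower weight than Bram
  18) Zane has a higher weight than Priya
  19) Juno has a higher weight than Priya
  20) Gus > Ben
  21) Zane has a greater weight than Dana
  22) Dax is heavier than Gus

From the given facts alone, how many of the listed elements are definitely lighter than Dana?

From Dana the given relations immediately reach Ben, Nico, Bram.
From those, Priya, Gus — 5 in total.
Nothing else is reachable below Dana; 5 in all.

5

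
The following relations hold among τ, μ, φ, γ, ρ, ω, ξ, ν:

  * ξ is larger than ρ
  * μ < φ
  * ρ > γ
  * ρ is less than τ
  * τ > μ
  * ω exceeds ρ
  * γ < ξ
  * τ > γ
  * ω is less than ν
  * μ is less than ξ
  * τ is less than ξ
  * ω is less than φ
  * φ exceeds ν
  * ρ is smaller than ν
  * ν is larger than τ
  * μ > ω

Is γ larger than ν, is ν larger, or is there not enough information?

γ < ρ and ρ < ω give γ < ω.
With ω < μ: γ < ρ < ω < μ.
With μ < τ: γ < ρ < ω < μ < τ.
Then τ < ν extends the chain to ν.
So ν is larger.

ν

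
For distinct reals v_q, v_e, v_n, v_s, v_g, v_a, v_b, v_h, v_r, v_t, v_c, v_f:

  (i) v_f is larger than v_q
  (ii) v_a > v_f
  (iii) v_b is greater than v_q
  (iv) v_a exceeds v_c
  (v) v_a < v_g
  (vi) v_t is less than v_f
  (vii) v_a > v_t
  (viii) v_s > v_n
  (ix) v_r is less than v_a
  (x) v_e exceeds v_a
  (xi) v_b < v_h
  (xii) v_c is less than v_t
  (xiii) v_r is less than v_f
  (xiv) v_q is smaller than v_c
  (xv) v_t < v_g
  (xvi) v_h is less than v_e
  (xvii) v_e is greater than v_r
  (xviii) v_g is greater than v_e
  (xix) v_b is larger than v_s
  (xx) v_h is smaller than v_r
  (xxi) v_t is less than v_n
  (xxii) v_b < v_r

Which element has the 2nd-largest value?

The consecutive relations fix a unique order: v_q < v_c < v_t < v_n < v_s < v_b < v_h < v_r < v_f < v_a < v_e < v_g.
Counting 2 from the largest end gives v_e.

v_e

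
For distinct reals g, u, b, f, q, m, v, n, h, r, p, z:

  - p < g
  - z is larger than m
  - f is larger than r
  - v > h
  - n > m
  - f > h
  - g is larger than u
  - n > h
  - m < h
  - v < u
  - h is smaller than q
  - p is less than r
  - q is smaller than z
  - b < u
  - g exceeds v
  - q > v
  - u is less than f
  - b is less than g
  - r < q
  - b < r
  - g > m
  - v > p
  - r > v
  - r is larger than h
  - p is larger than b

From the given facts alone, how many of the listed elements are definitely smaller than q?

Directly below q: h, v, r.
One step further: m, b, p (6 so far).
No other element is forced below q by the given relations, so the count is 6.

6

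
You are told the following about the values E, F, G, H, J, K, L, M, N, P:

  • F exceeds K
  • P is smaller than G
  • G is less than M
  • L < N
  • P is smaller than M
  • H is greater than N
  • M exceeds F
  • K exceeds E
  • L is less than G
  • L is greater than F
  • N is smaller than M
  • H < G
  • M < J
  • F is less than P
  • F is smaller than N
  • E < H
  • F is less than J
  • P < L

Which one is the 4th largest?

Chaining the given pairs: E < K < F < P < L < N < H < G < M < J.
The 4th largest is H.

H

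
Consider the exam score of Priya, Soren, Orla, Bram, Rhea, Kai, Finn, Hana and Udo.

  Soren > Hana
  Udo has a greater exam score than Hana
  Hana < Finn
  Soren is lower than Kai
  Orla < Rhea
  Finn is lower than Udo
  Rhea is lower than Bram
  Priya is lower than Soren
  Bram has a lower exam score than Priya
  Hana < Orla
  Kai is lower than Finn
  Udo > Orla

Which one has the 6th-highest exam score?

Chaining the given pairs: Hana < Orla < Rhea < Bram < Priya < Soren < Kai < Finn < Udo.
Counting 6 from the largest end gives Bram.

Bram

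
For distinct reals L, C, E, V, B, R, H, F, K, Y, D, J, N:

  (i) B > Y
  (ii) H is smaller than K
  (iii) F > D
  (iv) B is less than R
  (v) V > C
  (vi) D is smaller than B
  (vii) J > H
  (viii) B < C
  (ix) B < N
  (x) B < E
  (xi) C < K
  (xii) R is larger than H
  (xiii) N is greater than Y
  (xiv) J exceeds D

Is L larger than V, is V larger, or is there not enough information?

Following every chain through L: nothing is chained to L.
V is not reached, and no chain runs the other way from V to L.
So the given relations leave the order of L and V undetermined.

undetermined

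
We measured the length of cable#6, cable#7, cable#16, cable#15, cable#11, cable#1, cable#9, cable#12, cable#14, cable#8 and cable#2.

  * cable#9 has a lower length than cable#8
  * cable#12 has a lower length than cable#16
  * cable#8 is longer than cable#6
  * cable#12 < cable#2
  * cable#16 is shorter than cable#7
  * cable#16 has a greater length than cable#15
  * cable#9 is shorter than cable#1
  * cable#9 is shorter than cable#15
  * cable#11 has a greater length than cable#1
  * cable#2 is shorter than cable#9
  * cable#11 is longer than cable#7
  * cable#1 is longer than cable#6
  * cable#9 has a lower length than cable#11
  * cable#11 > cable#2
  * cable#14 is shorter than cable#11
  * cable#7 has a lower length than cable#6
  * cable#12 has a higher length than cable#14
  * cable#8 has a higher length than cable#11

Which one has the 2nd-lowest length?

The consecutive relations fix a unique order: cable#14 < cable#12 < cable#2 < cable#9 < cable#15 < cable#16 < cable#7 < cable#6 < cable#1 < cable#11 < cable#8.
The 2nd smallest is cable#12.

cable#12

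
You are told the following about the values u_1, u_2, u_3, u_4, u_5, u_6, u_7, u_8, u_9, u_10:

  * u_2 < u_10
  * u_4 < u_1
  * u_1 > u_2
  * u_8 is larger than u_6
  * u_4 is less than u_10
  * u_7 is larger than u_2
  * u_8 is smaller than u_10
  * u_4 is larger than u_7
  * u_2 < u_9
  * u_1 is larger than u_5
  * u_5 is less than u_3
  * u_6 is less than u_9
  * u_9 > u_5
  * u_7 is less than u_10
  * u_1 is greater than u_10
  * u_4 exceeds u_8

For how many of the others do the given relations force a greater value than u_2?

From u_2 the given relations immediately reach u_7, u_10, u_9, u_1.
From those, u_4 — 5 in total.
No other element is forced above u_2 by the given relations, so the count is 5.

5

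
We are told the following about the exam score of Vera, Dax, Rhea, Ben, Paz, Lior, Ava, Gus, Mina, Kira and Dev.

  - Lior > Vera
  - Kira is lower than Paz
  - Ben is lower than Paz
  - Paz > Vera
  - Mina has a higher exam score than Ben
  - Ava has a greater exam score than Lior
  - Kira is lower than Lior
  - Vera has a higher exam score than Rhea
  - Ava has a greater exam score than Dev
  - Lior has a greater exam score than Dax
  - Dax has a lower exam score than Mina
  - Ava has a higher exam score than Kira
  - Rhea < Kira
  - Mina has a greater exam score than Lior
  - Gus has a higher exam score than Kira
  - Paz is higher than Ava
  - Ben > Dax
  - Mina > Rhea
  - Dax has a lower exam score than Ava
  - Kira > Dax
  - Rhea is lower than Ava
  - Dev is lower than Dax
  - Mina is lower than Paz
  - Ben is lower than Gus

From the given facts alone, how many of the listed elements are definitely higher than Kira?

5

From Kira the given relations immediately reach Lior, Ava, Paz, Gus.
From those, Mina — 5 in total.
Nothing else is reachable above Kira; 5 in all.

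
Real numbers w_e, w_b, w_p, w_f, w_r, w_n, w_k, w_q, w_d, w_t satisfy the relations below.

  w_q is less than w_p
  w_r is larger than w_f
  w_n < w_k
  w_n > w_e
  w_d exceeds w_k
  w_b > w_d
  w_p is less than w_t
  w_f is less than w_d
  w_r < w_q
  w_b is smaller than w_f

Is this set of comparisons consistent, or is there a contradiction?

inconsistent

We have w_f < w_d stated directly, yet also w_d < w_b < w_f by chaining the others — so w_d < w_f. Contradiction.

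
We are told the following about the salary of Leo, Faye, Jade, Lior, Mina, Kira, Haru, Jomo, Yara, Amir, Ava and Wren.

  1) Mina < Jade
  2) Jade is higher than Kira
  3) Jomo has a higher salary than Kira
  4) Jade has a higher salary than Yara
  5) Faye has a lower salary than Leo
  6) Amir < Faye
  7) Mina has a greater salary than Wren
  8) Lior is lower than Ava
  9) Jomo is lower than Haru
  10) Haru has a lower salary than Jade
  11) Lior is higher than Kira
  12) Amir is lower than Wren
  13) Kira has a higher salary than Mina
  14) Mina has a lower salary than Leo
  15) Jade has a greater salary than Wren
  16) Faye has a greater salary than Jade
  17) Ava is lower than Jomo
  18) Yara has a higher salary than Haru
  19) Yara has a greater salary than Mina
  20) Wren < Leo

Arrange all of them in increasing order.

Each adjacent pair is fixed by a given relation: Amir < Wren; Wren < Mina; Mina < Kira; Kira < Lior; Lior < Ava; Ava < Jomo; Jomo < Haru; Haru < Yara; Yara < Jade; Jade < Faye; Faye < Leo. Chaining them end to end gives the full order.

Amir < Wren < Mina < Kira < Lior < Ava < Jomo < Haru < Yara < Jade < Faye < Leo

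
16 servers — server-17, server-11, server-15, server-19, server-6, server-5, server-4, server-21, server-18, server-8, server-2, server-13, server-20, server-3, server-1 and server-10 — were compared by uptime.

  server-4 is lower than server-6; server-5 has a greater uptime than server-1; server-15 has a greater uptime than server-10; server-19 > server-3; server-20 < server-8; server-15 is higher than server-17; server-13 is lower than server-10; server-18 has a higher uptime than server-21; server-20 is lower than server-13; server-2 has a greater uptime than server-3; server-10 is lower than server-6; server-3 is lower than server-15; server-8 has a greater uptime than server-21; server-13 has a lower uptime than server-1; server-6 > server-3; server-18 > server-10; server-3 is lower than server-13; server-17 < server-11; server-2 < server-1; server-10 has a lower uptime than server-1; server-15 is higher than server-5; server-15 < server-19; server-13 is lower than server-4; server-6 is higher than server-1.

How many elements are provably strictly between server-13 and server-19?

The relations place server-13 below server-19. An element lies strictly between them when it is forced above server-13 and also forced below server-19.
Above server-13: {server-4, server-10, server-18, server-1, server-5, server-15, server-6}. Below server-19: {server-20, server-3, server-10, server-17, server-2, server-1, server-5, server-15}.
Intersection: {server-10, server-1, server-5, server-15} — 4.

4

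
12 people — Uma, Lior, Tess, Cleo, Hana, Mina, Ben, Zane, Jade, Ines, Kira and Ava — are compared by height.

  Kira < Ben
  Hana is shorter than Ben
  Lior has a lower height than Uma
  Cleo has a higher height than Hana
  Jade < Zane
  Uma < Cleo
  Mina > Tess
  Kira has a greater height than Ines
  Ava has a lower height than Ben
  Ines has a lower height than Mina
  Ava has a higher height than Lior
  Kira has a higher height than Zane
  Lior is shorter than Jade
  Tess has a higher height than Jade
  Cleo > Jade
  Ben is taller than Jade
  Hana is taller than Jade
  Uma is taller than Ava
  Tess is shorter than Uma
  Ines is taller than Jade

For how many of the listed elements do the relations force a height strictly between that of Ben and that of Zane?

1

Chaining upward from Zane reaches: Kira.
Chaining downward from Ben reaches: Lior, Jade, Ava, Ines, Kira, Hana.
Strictly between Zane and Ben are those in both lists: Kira — 1 element.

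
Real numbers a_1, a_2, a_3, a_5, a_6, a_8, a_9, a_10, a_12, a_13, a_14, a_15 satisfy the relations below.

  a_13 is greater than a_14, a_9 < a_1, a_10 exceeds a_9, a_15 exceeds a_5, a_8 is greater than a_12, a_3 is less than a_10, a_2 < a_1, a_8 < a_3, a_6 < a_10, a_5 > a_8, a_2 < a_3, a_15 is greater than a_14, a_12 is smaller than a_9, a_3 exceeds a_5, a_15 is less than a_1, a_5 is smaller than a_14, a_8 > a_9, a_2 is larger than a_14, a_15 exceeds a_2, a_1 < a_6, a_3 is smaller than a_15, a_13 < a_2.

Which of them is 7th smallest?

a_2

Chaining the given pairs: a_12 < a_9 < a_8 < a_5 < a_14 < a_13 < a_2 < a_3 < a_15 < a_1 < a_6 < a_10.
Counting 7 from the smallest end gives a_2.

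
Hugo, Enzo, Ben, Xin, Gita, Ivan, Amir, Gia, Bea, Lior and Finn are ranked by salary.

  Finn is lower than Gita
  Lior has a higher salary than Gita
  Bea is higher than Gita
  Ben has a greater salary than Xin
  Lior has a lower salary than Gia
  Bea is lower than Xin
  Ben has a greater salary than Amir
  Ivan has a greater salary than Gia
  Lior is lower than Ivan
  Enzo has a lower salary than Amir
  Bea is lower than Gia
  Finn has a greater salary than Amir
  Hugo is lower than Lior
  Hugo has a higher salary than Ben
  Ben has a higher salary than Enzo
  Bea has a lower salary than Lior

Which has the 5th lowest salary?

Bea

The consecutive relations fix a unique order: Enzo < Amir < Finn < Gita < Bea < Xin < Ben < Hugo < Lior < Gia < Ivan.
Counting 5 from the smallest end gives Bea.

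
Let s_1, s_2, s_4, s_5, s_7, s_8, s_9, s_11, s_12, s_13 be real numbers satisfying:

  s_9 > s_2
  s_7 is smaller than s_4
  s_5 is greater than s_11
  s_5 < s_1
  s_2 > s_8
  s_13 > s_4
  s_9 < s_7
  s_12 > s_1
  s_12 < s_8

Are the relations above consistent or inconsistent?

consistent

The single ordering s_11 < s_5 < s_1 < s_12 < s_8 < s_2 < s_9 < s_7 < s_4 < s_13 satisfies every listed relation, so no contradiction arises.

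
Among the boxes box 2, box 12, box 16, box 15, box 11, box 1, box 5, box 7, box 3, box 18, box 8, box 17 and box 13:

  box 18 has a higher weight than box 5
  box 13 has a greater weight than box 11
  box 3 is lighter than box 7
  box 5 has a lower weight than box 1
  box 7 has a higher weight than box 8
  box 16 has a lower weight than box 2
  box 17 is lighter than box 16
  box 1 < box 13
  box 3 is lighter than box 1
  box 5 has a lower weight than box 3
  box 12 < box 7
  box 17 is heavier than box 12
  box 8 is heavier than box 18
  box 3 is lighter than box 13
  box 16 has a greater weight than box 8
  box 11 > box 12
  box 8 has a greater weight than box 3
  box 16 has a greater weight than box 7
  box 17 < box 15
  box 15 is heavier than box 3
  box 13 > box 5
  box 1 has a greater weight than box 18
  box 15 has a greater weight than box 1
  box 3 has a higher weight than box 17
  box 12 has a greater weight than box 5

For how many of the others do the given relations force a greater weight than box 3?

The elements the relations force above box 3 are box 1, box 8, box 7, box 16, box 15, box 2, box 13 — no chain reaches any other.
That is 7.

7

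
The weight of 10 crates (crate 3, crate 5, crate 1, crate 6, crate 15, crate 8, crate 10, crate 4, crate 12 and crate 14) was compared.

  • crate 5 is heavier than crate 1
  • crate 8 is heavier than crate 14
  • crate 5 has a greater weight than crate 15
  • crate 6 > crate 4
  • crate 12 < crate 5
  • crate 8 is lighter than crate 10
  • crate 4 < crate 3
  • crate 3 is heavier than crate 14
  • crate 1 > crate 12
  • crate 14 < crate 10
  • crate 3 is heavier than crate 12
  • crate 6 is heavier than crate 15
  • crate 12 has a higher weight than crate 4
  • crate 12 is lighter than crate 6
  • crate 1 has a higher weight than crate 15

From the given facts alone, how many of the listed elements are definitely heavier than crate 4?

5

Directly above crate 4: crate 12, crate 3, crate 6.
One step further: crate 1, crate 5 (5 so far).
No other element is forced above crate 4 by the given relations, so the count is 5.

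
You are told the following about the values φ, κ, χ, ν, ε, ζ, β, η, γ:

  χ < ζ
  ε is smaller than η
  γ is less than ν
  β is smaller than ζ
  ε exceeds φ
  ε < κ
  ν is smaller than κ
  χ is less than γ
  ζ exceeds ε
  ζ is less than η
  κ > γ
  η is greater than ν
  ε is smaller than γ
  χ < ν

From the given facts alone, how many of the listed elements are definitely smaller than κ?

5

The elements the relations force below κ are φ, χ, ε, γ, ν — no chain reaches any other.
That is 5.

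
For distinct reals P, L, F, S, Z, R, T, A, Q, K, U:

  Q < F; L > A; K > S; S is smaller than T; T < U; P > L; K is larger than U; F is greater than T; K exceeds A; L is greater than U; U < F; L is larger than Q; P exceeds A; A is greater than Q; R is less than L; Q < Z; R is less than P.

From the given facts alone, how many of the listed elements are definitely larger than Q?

The elements the relations force above Q are Z, A, K, F, L, P — no chain reaches any other.
That is 6.

6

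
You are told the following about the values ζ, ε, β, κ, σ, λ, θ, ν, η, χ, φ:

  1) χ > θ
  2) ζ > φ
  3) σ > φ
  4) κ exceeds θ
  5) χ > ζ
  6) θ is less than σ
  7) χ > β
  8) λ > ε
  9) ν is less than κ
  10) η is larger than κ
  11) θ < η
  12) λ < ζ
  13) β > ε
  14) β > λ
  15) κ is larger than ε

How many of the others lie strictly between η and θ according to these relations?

1

The relations place θ below η. An element lies strictly between them when it is forced above θ and also forced below η.
Above θ: {κ, χ, σ}. Below η: {ν, ε, κ}.
Intersection: {κ} — 1.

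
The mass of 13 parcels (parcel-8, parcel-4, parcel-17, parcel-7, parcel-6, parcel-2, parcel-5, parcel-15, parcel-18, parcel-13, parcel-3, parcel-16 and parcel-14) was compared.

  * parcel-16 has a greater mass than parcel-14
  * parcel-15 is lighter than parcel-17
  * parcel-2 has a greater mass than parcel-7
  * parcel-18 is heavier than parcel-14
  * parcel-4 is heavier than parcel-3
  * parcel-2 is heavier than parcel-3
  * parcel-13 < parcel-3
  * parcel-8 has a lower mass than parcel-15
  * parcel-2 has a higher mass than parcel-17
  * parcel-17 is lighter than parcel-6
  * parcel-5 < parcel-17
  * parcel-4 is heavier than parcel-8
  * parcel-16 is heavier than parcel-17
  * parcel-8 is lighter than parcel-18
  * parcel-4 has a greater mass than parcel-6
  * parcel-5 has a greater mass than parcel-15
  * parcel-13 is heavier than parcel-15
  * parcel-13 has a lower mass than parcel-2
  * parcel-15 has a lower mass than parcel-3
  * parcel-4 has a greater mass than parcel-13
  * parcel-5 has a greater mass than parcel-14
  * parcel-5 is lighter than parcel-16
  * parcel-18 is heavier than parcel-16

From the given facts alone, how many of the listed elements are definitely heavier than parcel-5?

The elements the relations force above parcel-5 are parcel-17, parcel-2, parcel-6, parcel-16, parcel-4, parcel-18 — no chain reaches any other.
That is 6.

6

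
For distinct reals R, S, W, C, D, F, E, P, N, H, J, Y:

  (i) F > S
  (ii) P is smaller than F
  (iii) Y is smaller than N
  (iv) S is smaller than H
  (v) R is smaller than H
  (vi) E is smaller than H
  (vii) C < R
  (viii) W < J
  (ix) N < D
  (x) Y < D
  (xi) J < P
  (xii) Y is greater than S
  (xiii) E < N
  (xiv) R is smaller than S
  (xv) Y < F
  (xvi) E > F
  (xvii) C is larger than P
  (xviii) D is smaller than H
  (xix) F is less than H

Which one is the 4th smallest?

C

Chaining the given pairs: W < J < P < C < R < S < Y < F < E < N < D < H.
The 4th smallest is C.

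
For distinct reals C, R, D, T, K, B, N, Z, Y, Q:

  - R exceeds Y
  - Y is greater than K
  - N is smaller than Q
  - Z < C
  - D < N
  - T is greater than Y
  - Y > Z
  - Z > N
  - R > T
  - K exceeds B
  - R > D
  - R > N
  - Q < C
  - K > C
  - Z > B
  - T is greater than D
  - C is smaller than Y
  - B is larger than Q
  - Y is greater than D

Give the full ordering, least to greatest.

The consecutive links are each given: D < N; N < Q; Q < B; B < Z; Z < C; C < K; K < Y; Y < T; T < R.

D < N < Q < B < Z < C < K < Y < T < R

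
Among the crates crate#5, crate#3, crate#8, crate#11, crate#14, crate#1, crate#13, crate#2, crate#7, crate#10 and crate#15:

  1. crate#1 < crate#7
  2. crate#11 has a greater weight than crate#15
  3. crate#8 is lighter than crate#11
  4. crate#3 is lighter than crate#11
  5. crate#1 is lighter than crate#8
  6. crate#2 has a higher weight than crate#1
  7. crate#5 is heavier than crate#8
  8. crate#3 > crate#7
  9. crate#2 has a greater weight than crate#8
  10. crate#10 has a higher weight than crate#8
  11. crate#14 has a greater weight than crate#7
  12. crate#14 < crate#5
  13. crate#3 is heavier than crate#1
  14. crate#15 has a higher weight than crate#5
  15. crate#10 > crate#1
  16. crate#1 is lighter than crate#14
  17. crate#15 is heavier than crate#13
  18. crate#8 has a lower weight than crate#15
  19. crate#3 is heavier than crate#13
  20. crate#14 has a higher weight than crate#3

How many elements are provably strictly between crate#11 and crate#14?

Chaining upward from crate#14 reaches: crate#5, crate#15.
Chaining downward from crate#11 reaches: crate#1, crate#13, crate#7, crate#8, crate#3, crate#5, crate#15.
Strictly between crate#14 and crate#11 are those in both lists: crate#5, crate#15 — 2 elements.

2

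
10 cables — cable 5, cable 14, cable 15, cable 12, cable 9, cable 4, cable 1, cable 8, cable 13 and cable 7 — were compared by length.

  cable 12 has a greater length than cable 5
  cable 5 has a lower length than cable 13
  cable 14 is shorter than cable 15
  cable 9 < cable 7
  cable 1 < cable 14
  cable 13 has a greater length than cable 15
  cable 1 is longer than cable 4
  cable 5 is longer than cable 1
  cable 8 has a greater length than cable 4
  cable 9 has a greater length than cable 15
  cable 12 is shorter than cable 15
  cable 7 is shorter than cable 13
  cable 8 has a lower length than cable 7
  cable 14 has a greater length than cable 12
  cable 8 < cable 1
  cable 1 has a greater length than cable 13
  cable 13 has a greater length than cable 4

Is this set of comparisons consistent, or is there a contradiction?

inconsistent

We have cable 13 < cable 1 stated directly, yet also cable 1 < cable 5 < cable 12 < cable 14 < cable 15 < cable 9 < cable 7 < cable 13 by chaining the others — so cable 1 < cable 13. Contradiction.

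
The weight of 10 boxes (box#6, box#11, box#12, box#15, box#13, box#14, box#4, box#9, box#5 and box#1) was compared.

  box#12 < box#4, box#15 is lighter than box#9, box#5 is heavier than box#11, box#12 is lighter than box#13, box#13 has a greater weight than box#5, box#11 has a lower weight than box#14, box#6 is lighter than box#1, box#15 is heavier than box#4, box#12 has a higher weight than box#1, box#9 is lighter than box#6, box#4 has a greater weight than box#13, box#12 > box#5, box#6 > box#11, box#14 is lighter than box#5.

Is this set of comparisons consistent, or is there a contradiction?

inconsistent

We have box#1 < box#12 stated directly, yet also box#12 < box#13 < box#4 < box#15 < box#9 < box#6 < box#1 by chaining the others — so box#12 < box#1. Contradiction.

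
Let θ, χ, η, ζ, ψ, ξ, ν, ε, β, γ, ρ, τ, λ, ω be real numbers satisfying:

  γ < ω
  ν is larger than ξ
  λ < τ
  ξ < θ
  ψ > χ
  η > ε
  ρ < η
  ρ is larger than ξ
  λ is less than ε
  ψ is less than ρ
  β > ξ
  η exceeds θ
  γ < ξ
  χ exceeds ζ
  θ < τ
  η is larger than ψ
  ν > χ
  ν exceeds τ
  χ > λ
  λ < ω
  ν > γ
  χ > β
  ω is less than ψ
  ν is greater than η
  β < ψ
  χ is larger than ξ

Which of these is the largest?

ν

Chaining downward from ν: directly below it, γ, ξ, τ, χ, η; then ζ, λ, θ, β, ε, ψ, ρ; then ω.
That covers every other element, and nothing is given above ν, so ν is the largest.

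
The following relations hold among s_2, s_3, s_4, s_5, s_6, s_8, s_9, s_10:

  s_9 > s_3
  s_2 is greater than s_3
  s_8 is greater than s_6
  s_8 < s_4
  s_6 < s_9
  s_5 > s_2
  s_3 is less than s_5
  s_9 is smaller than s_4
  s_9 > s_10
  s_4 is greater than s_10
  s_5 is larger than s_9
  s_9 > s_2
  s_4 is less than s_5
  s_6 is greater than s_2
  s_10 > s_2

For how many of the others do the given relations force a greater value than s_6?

From s_6 the given relations immediately reach s_9, s_8.
From those, s_4, s_5 — 4 in total.
No other element is forced above s_6 by the given relations, so the count is 4.

4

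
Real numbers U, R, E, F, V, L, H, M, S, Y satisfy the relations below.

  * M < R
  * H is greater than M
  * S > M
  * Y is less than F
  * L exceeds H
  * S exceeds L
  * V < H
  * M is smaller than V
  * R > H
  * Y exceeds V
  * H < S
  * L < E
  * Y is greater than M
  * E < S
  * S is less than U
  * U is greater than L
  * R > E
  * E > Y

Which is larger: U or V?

U

V < H and H < L give V < L.
Then L < E extends the chain to E.
With E < S: V < H < L < E < S.
With S < U: V < H < L < E < S < U.
So V < U; U is the larger of the two.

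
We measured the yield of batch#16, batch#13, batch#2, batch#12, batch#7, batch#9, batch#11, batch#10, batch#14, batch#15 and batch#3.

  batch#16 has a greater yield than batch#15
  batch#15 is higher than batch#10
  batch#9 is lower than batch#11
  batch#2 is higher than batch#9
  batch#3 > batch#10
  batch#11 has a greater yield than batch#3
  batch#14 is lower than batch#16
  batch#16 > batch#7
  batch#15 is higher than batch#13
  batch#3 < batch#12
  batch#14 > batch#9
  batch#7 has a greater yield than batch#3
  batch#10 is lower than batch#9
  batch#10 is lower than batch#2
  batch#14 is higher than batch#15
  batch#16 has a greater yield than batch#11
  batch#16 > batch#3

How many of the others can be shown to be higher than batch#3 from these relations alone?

4

Directly above batch#3: batch#7, batch#11, batch#12, batch#16.
Nothing else is reachable above batch#3; 4 in all.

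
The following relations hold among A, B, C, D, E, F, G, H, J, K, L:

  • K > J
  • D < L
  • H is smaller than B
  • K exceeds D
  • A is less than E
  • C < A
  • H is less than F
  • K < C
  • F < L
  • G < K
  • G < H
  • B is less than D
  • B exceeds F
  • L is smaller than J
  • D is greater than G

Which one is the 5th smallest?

Chaining the given pairs: G < H < F < B < D < L < J < K < C < A < E.
The 5th smallest is D.

D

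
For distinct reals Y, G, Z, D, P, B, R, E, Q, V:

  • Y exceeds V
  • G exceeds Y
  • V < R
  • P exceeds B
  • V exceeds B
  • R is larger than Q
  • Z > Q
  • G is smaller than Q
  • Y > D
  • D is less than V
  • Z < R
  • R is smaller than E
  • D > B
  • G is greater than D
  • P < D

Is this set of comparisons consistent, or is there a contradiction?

Every relation is compatible with B < P < D < V < Y < G < Q < Z < R < E; the set is consistent.

consistent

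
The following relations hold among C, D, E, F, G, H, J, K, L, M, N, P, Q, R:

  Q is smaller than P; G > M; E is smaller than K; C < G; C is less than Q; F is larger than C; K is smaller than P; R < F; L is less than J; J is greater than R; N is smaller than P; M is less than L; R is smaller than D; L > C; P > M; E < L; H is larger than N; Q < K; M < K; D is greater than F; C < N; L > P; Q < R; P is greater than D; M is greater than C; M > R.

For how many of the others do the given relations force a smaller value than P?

9

The elements the relations force below P are E, C, Q, R, F, D, M, K, N — no chain reaches any other.
That is 9.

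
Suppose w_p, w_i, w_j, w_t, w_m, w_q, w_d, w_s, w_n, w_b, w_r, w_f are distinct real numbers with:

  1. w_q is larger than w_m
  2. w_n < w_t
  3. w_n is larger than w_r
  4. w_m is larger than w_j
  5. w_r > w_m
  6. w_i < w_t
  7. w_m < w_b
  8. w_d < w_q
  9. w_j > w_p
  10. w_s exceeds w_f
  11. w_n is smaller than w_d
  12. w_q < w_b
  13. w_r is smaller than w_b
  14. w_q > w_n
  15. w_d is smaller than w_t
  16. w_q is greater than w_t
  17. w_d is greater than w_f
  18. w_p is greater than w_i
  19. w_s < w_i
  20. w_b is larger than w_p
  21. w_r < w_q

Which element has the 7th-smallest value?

w_r

Chaining the given pairs: w_f < w_s < w_i < w_p < w_j < w_m < w_r < w_n < w_d < w_t < w_q < w_b.
The 7th smallest is w_r.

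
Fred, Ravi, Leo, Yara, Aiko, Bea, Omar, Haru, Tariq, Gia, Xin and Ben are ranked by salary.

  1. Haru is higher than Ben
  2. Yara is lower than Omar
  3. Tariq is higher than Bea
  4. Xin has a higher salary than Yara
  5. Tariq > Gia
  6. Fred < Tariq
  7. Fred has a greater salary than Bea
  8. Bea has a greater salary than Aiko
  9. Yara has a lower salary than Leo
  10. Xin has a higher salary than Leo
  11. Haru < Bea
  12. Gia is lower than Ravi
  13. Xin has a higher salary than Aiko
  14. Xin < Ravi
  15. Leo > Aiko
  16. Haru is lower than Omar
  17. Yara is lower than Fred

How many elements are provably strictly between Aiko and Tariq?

2

Chaining upward from Aiko reaches: Leo, Bea, Fred, Xin, Ravi.
Chaining downward from Tariq reaches: Yara, Ben, Gia, Haru, Bea, Fred.
Strictly between Aiko and Tariq are those in both lists: Bea, Fred — 2 elements.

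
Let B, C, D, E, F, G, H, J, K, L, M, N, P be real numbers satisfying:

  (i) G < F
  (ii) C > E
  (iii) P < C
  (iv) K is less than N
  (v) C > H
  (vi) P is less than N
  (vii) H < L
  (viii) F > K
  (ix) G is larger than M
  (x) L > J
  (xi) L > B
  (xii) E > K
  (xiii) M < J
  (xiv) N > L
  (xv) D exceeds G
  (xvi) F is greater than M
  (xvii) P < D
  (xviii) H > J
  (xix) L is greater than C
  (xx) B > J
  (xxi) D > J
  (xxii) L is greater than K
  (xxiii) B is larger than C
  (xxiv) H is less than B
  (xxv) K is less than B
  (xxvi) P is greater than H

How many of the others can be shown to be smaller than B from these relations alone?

The elements the relations force below B are M, K, E, J, H, P, C — no chain reaches any other.
That is 7.

7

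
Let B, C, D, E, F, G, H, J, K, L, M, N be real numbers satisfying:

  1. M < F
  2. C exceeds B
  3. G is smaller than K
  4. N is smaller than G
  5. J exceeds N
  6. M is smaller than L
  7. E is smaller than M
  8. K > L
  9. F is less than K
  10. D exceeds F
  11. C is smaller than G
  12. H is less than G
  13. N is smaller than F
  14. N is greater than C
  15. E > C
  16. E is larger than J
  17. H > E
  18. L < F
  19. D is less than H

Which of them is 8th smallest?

F

Piecing the relations together gives one ordering: B < C < N < J < E < M < L < F < D < H < G < K.
The 8th smallest is F.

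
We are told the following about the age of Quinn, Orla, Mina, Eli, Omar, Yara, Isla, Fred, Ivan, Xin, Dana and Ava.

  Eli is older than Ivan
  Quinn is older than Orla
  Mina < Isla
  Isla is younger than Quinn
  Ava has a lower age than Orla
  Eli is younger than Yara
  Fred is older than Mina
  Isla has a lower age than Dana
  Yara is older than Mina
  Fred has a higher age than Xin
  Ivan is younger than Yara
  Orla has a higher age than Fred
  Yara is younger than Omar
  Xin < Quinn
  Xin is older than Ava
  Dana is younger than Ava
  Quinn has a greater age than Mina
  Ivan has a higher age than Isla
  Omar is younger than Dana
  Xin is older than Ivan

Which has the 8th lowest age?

Ava

Chaining the given pairs: Mina < Isla < Ivan < Eli < Yara < Omar < Dana < Ava < Xin < Fred < Orla < Quinn.
The 8th smallest is Ava.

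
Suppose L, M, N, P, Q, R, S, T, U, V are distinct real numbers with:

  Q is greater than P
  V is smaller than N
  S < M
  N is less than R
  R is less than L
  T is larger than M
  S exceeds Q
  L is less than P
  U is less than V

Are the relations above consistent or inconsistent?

Every relation is compatible with U < V < N < R < L < P < Q < S < M < T; the set is consistent.

consistent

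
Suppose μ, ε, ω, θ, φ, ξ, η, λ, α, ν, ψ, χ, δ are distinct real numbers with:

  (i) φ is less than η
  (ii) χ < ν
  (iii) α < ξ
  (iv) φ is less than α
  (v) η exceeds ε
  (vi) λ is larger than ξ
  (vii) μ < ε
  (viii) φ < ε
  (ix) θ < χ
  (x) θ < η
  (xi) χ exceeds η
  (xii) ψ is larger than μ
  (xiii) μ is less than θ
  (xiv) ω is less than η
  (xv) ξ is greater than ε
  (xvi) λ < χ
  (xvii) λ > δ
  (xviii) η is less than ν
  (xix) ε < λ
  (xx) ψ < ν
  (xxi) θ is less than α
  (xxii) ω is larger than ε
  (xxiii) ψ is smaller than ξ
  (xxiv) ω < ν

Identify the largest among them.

μ is not greatest since μ < ε; φ is not greatest since φ < ε; ε is not greatest since ε < λ; θ is not greatest since θ < α; α is not greatest since α < ξ; δ is not greatest since δ < λ; ψ is not greatest since ψ < ν; ξ is not greatest since ξ < λ; λ is not greatest since λ < χ; ω is not greatest since ω < η; η is not greatest since η < ν; χ is not greatest since χ < ν.
Only ν has nothing above it, so ν is the largest.

ν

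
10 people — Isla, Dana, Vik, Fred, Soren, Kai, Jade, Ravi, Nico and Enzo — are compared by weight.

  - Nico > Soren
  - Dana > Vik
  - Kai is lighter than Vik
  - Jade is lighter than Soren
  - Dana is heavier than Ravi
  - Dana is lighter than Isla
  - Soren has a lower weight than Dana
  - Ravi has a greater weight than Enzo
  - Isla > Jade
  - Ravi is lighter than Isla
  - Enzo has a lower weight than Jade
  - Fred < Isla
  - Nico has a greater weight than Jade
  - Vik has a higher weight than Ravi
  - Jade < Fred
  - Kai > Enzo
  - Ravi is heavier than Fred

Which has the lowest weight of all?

Enzo

Chaining upward from Enzo: directly above it, Jade, Kai, Ravi; then Fred, Soren, Vik, Nico, Dana, Isla.
That covers every other element, and nothing is given below Enzo, so Enzo is the lowest weight.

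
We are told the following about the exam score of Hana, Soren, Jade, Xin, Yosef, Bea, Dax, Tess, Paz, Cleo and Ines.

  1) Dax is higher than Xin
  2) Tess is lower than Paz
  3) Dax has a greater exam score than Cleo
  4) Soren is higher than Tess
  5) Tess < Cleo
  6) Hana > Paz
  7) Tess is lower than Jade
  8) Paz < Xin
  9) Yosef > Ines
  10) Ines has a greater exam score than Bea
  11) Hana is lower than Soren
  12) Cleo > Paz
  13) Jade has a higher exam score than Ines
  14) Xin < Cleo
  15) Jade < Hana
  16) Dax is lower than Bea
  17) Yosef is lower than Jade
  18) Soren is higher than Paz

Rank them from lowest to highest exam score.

Each adjacent pair is fixed by a given relation: Tess < Paz; Paz < Xin; Xin < Cleo; Cleo < Dax; Dax < Bea; Bea < Ines; Ines < Yosef; Yosef < Jade; Jade < Hana; Hana < Soren. Chaining them end to end gives the full order.

Tess < Paz < Xin < Cleo < Dax < Bea < Ines < Yosef < Jade < Hana < Soren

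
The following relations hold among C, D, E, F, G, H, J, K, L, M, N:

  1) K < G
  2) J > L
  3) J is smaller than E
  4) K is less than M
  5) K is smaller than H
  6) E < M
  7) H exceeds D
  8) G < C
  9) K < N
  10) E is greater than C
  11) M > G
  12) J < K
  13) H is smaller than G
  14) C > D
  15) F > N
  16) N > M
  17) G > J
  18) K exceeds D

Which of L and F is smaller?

L

Link the given pairs in sequence: L < J; J < K; K < H; H < G; G < C; C < E; E < M; M < N; N < F.
Chaining these gives L < J < K < H < G < C < E < M < N < F.
So L < F; L is the smaller of the two.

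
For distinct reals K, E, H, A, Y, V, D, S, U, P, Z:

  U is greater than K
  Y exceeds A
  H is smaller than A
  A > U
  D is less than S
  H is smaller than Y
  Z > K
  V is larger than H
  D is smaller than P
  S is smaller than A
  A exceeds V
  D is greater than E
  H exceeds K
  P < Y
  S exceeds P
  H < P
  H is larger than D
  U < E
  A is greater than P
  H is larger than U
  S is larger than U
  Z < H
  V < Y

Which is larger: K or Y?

Y

K < U and U < E give K < E.
Then E < D extends the chain to D.
Then D < H extends the chain to H.
With H < P: K < U < E < D < H < P.
With P < S: K < U < E < D < H < P < S.
With S < A: K < U < E < D < H < P < S < A.
With A < Y: K < U < E < D < H < P < S < A < Y.
So K < Y; Y is the larger of the two.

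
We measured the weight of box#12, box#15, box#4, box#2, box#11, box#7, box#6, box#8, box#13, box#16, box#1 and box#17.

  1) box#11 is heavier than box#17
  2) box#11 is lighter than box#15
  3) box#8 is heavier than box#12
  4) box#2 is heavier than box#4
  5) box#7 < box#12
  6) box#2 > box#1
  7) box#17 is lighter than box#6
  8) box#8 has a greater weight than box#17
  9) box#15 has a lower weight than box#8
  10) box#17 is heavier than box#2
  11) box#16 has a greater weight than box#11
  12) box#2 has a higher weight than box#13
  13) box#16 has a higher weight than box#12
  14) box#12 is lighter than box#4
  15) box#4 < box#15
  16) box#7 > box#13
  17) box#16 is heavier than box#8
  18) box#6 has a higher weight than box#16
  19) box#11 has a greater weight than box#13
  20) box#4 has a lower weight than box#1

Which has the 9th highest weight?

box#4

The consecutive relations fix a unique order: box#13 < box#7 < box#12 < box#4 < box#1 < box#2 < box#17 < box#11 < box#15 < box#8 < box#16 < box#6.
Counting 9 from the largest end gives box#4.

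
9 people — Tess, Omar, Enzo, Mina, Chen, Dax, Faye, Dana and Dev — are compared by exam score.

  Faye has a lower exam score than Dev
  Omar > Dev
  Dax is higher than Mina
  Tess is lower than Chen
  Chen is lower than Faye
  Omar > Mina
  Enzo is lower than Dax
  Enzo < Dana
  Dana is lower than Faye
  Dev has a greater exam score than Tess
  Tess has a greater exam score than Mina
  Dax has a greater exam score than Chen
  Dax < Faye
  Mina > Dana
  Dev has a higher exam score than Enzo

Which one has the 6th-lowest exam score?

Dax

Chaining the given pairs: Enzo < Dana < Mina < Tess < Chen < Dax < Faye < Dev < Omar.
Counting 6 from the smallest end gives Dax.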